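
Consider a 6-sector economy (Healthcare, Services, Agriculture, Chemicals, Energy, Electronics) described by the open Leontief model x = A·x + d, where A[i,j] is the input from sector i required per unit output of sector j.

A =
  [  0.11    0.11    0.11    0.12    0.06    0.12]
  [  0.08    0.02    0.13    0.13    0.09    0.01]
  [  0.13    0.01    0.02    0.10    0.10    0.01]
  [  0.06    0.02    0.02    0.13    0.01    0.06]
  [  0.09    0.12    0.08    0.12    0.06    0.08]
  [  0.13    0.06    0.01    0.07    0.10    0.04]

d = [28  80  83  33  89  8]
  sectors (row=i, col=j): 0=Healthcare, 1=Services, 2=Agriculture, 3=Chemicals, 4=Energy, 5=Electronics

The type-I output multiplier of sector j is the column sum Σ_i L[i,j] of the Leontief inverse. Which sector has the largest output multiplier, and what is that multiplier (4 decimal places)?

Chemicals (2.2395)

Form M = I − A:
  [  0.89   -0.11   -0.11   -0.12   -0.06   -0.12]
  [ -0.08    0.98   -0.13   -0.13   -0.09   -0.01]
  [ -0.13   -0.01    0.98   -0.10   -0.10   -0.01]
  [ -0.06   -0.02   -0.02    0.87   -0.01   -0.06]
  [ -0.09   -0.12   -0.08   -0.12    0.94   -0.08]
  [ -0.13   -0.06   -0.01   -0.07   -0.10    0.96]
Leontief inverse L = M⁻¹:
  [  1.2222    0.1719    0.1780    0.2482    0.1355    0.1832]
  [  0.1593    1.0653    0.1758    0.2253    0.1395    0.0585]
  [  0.1959    0.0573    1.0657    0.1821    0.1396    0.0592]
  [  0.1087    0.0474    0.0469    1.1897    0.0389    0.0922]
  [  0.1853    0.1729    0.1416    0.2336    1.1241    0.1347]
  [  0.2047    0.1119    0.0644    0.1607    0.1485    1.0915]
Total output x = L · d:
  x_0 = 1.2222·28 + 0.1719·80 + 0.1780·83 + 0.2482·33 + 0.1355·89 + 0.1832·8 = 84.4655
  x_1 = 0.1593·28 + 1.0653·80 + 0.1758·83 + 0.2253·33 + 0.1395·89 + 0.0585·8 = 124.5963
  x_2 = 0.1959·28 + 0.0573·80 + 1.0657·83 + 0.1821·33 + 0.1396·89 + 0.0592·8 = 117.4271
  x_3 = 0.1087·28 + 0.0474·80 + 0.0469·83 + 1.1897·33 + 0.0389·89 + 0.0922·8 = 54.1851
  x_4 = 0.1853·28 + 0.1729·80 + 0.1416·83 + 0.2336·33 + 1.1241·89 + 0.1347·8 = 139.6084
  x_5 = 0.2047·28 + 0.1119·80 + 0.0644·83 + 0.1607·33 + 0.1485·89 + 1.0915·8 = 47.2754
Output multipliers (column sums of L):
  Healthcare: 2.0762
  Services: 1.6267
  Agriculture: 1.6724
  Chemicals: 2.2395
  Energy: 1.7261
  Electronics: 1.6194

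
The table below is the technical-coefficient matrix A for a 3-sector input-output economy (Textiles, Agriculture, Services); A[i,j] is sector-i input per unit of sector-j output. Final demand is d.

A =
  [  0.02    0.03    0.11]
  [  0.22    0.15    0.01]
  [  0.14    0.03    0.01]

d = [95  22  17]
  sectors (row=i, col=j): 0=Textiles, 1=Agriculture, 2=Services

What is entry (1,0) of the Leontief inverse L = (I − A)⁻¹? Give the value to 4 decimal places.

L[1,0] = 0.2726

Form M = I − A:
  [  0.98   -0.03   -0.11]
  [ -0.22    0.85   -0.01]
  [ -0.14   -0.03    0.99]
Leontief inverse L = M⁻¹:
  [  1.0463    0.0410    0.1167]
  [  0.2726    1.1876    0.0423]
  [  0.1562    0.0418    1.0279]
Total output x = L · d:
  x_0 = 1.0463·95 + 0.0410·22 + 0.1167·17 = 102.2839
  x_1 = 0.2726·95 + 1.1876·22 + 0.0423·17 = 52.7468
  x_2 = 0.1562·95 + 0.0418·22 + 1.0279·17 = 33.2345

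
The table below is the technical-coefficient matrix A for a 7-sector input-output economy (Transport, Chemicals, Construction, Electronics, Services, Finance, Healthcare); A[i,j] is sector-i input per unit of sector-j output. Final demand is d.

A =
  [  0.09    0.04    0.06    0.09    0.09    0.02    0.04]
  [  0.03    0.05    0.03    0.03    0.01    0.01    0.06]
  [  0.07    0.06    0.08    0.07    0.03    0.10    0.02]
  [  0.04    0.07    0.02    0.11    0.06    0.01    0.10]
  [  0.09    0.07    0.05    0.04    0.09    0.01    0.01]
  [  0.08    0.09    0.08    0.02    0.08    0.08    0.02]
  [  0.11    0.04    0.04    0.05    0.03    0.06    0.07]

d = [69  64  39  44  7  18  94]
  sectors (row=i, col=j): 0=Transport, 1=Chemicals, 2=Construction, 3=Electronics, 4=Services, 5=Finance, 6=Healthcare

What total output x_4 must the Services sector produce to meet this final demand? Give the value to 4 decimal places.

Form M = I − A:
  [  0.91   -0.04   -0.06   -0.09   -0.09   -0.02   -0.04]
  [ -0.03    0.95   -0.03   -0.03   -0.01   -0.01   -0.06]
  [ -0.07   -0.06    0.92   -0.07   -0.03   -0.10   -0.02]
  [ -0.04   -0.07   -0.02    0.89   -0.06   -0.01   -0.10]
  [ -0.09   -0.07   -0.05   -0.04    0.91   -0.01   -0.01]
  [ -0.08   -0.09   -0.08   -0.02   -0.08    0.92   -0.02]
  [ -0.11   -0.04   -0.04   -0.05   -0.03   -0.06    0.93]
Leontief inverse L = M⁻¹:
  [  1.1406    0.0810    0.0942    0.1365    0.1321    0.0436    0.0733]
  [  0.0554    1.0692    0.0466    0.0515    0.0268    0.0239    0.0787]
  [  0.1190    0.1036    1.1180    0.1124    0.0704    0.1306    0.0515]
  [  0.0865    0.1072    0.0480    1.1524    0.0945    0.0308    0.1373]
  [  0.1306    0.1030    0.0786    0.0760    1.1241    0.0278    0.0348]
  [  0.1317    0.1336    0.1194    0.0603    0.1215    1.1094    0.0485]
  [  0.1598    0.0777    0.0740    0.0915    0.0690    0.0859    1.1012]
Total output x = L · d:
  x_0 = 1.1406·69 + 0.0810·64 + 0.0942·39 + 0.1365·44 + 0.1321·7 + 0.0436·18 + 0.0733·94 = 102.1640
  x_1 = 0.0554·69 + 1.0692·64 + 0.0466·39 + 0.0515·44 + 0.0268·7 + 0.0239·18 + 0.0787·94 = 84.3474
  x_2 = 0.1190·69 + 0.1036·64 + 1.1180·39 + 0.1124·44 + 0.0704·7 + 0.1306·18 + 0.0515·94 = 71.0768
  x_3 = 0.0865·69 + 0.1072·64 + 0.0480·39 + 1.1524·44 + 0.0945·7 + 0.0308·18 + 0.1373·94 = 79.5280
  x_4 = 0.1306·69 + 0.1030·64 + 0.0786·39 + 0.0760·44 + 1.1241·7 + 0.0278·18 + 0.0348·94 = 33.6504
  x_5 = 0.1317·69 + 0.1336·64 + 0.1194·39 + 0.0603·44 + 0.1215·7 + 1.1094·18 + 0.0485·94 = 50.3284
  x_6 = 0.1598·69 + 0.0777·64 + 0.0740·39 + 0.0915·44 + 0.0690·7 + 0.0859·18 + 1.1012·94 = 128.4523

33.6504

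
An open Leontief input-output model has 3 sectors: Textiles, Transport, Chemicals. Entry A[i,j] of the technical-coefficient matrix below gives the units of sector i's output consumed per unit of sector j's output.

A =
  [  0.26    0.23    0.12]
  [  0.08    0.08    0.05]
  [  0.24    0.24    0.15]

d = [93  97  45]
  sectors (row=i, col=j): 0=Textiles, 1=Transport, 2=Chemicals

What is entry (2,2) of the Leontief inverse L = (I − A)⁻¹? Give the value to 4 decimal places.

L[2,2] = 1.2675

Form M = I − A:
  [  0.74   -0.23   -0.12]
  [ -0.08    0.92   -0.05]
  [ -0.24   -0.24    0.85]
Leontief inverse L = M⁻¹:
  [  1.4734    0.4292    0.2333]
  [  0.1531    1.1485    0.0892]
  [  0.4592    0.4455    1.2675]
Total output x = L · d:
  x_0 = 1.4734·93 + 0.4292·97 + 0.2333·45 = 189.1554
  x_1 = 0.1531·93 + 1.1485·97 + 0.0892·45 = 129.6525
  x_2 = 0.4592·93 + 0.4455·97 + 1.2675·45 = 142.9575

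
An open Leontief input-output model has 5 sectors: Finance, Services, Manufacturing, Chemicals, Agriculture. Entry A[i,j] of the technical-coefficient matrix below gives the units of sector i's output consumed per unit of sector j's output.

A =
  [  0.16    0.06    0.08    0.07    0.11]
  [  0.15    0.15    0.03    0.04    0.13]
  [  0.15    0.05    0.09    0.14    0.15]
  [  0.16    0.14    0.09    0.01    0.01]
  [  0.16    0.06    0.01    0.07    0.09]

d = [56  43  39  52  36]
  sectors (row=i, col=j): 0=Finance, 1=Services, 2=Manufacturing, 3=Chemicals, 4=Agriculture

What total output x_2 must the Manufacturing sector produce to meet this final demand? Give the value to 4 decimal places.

89.0527

Form M = I − A:
  [  0.84   -0.06   -0.08   -0.07   -0.11]
  [ -0.15    0.85   -0.03   -0.04   -0.13]
  [ -0.15   -0.05    0.91   -0.14   -0.15]
  [ -0.16   -0.14   -0.09    0.99   -0.01]
  [ -0.16   -0.06   -0.01   -0.07    0.91]
Leontief inverse L = M⁻¹:
  [  1.3016    0.1354    0.1340    0.1306    0.2002]
  [  0.2962    1.2341    0.0789    0.0980    0.2262]
  [  0.3197    0.1428    1.1552    0.2095    0.2518]
  [  0.2841    0.2106    0.1384    1.0653    0.0989]
  [  0.2737    0.1229    0.0521    0.1137    1.1594]
Total output x = L · d:
  x_0 = 1.3016·56 + 0.1354·43 + 0.1340·39 + 0.1306·52 + 0.2002·36 = 97.9372
  x_1 = 0.2962·56 + 1.2341·43 + 0.0789·39 + 0.0980·52 + 0.2262·36 = 85.9688
  x_2 = 0.3197·56 + 0.1428·43 + 1.1552·39 + 0.2095·52 + 0.2518·36 = 89.0527
  x_3 = 0.2841·56 + 0.2106·43 + 0.1384·39 + 1.0653·52 + 0.0989·36 = 89.3165
  x_4 = 0.2737·56 + 0.1229·43 + 0.0521·39 + 0.1137·52 + 1.1594·36 = 70.2975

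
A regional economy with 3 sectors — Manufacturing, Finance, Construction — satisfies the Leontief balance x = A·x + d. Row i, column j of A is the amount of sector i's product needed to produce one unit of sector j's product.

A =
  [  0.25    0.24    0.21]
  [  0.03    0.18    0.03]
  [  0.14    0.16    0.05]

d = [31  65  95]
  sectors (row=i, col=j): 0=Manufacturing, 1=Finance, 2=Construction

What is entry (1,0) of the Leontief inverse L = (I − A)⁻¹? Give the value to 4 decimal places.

L[1,0] = 0.0597

Form M = I − A:
  [  0.75   -0.24   -0.21]
  [ -0.03    0.82   -0.03]
  [ -0.14   -0.16    0.95]
Leontief inverse L = M⁻¹:
  [  1.4136    0.4776    0.3276]
  [  0.0597    1.2472    0.0526]
  [  0.2184    0.2805    1.1098]
Total output x = L · d:
  x_0 = 1.4136·31 + 0.4776·65 + 0.3276·95 = 105.9863
  x_1 = 0.0597·31 + 1.2472·65 + 0.0526·95 = 87.9175
  x_2 = 0.2184·31 + 0.2805·65 + 1.1098·95 = 130.4262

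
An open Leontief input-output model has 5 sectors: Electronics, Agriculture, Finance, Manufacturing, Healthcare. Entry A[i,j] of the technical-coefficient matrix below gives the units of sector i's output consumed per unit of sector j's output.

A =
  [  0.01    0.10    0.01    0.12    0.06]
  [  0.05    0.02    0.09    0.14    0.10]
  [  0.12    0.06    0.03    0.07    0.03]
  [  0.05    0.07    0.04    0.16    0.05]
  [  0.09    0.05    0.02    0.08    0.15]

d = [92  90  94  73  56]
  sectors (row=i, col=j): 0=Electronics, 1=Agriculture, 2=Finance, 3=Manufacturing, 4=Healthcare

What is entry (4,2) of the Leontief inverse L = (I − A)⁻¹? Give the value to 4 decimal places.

L[4,2] = 0.0405

Form M = I − A:
  [  0.99   -0.10   -0.01   -0.12   -0.06]
  [ -0.05    0.98   -0.09   -0.14   -0.10]
  [ -0.12   -0.06    0.97   -0.07   -0.03]
  [ -0.05   -0.07   -0.04    0.84   -0.05]
  [ -0.09   -0.05   -0.02   -0.08    0.85]
Leontief inverse L = M⁻¹:
  [  1.0386    0.1260    0.0319    0.1816    0.0999]
  [  0.0911    1.0592    0.1110    0.2129    0.1475]
  [  0.1441    0.0914    1.0476    0.1294    0.0655]
  [  0.0838    0.1053    0.0635    1.2342    0.0931]
  [  0.1266    0.0877    0.0405    0.1509    1.2060]
Total output x = L · d:
  x_0 = 1.0386·92 + 0.1260·90 + 0.0319·94 + 0.1816·73 + 0.0999·56 = 128.7435
  x_1 = 0.0911·92 + 1.0592·90 + 0.1110·94 + 0.2129·73 + 0.1475·56 = 137.9485
  x_2 = 0.1441·92 + 0.0914·90 + 1.0476·94 + 0.1294·73 + 0.0655·56 = 133.0681
  x_3 = 0.0838·92 + 0.1053·90 + 0.0635·94 + 1.2342·73 + 0.0931·56 = 118.4664
  x_4 = 0.1266·92 + 0.0877·90 + 0.0405·94 + 0.1509·73 + 1.2060·56 = 101.9094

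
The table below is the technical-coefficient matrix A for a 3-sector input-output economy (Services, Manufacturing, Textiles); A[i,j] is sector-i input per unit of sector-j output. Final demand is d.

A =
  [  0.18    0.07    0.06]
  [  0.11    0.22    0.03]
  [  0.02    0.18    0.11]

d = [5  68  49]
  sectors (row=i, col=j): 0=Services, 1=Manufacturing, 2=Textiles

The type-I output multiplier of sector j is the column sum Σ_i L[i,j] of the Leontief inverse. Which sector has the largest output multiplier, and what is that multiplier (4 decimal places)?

Form M = I − A:
  [  0.82   -0.07   -0.06]
  [ -0.11    0.78   -0.03]
  [ -0.02   -0.18    0.89]
Leontief inverse L = M⁻¹:
  [  1.2393    0.1315    0.0880]
  [  0.1772    1.3109    0.0561]
  [  0.0637    0.2681    1.1369]
Total output x = L · d:
  x_0 = 1.2393·5 + 0.1315·68 + 0.0880·49 = 19.4512
  x_1 = 0.1772·5 + 1.3109·68 + 0.0561·49 = 92.7787
  x_2 = 0.0637·5 + 0.2681·68 + 1.1369·49 = 74.2575
Output multipliers (column sums of L):
  Services: 1.4802
  Manufacturing: 1.7105
  Textiles: 1.2810

Manufacturing (1.7105)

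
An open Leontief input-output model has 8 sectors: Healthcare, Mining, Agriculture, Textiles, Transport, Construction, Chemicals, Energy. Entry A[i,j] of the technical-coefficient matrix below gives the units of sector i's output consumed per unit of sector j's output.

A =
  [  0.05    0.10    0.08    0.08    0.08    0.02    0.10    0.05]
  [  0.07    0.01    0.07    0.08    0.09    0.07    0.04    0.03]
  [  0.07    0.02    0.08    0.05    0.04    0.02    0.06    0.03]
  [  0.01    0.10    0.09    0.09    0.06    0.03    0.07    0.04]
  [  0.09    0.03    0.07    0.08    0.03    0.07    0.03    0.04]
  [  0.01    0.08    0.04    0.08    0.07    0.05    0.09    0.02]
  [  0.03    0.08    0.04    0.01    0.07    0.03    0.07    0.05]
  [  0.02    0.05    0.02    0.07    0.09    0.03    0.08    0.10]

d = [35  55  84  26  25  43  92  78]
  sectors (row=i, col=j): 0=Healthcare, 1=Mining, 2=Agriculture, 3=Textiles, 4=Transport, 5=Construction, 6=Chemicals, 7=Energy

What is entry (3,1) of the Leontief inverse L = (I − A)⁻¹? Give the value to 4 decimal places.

Form M = I − A:
  [  0.95   -0.10   -0.08   -0.08   -0.08   -0.02   -0.10   -0.05]
  [ -0.07    0.99   -0.07   -0.08   -0.09   -0.07   -0.04   -0.03]
  [ -0.07   -0.02    0.92   -0.05   -0.04   -0.02   -0.06   -0.03]
  [ -0.01   -0.10   -0.09    0.91   -0.06   -0.03   -0.07   -0.04]
  [ -0.09   -0.03   -0.07   -0.08    0.97   -0.07   -0.03   -0.04]
  [ -0.01   -0.08   -0.04   -0.08   -0.07    0.95   -0.09   -0.02]
  [ -0.03   -0.08   -0.04   -0.01   -0.07   -0.03    0.93   -0.05]
  [ -0.02   -0.05   -0.02   -0.07   -0.09   -0.03   -0.08    0.90]
Leontief inverse L = M⁻¹:
  [  1.0978    0.1558    0.1444    0.1453    0.1449    0.0610    0.1637    0.0943]
  [  0.1077    1.0610    0.1243    0.1371    0.1413    0.1029    0.0957    0.0655]
  [  0.1010    0.0598    1.1234    0.0927    0.0823    0.0444    0.1050    0.0596]
  [  0.0509    0.1468    0.1466    1.1476    0.1158    0.0661    0.1244    0.0771]
  [  0.1242    0.0803    0.1222    0.1354    1.0824    0.1002    0.0859    0.0748]
  [  0.0455    0.1248    0.0898    0.1313    0.1203    1.0837    0.1392    0.0527]
  [  0.0634    0.1158    0.0810    0.0540    0.1147    0.0594    1.1127    0.0807]
  [  0.0562    0.0976    0.0689    0.1249    0.1444    0.0646    0.1331    1.1406]
Total output x = L · d:
  x_0 = 1.0978·35 + 0.1558·55 + 0.1444·84 + 0.1453·26 + 0.1449·25 + 0.0610·43 + 0.1637·92 + 0.0943·78 = 91.5642
  x_1 = 0.1077·35 + 1.0610·55 + 0.1243·84 + 0.1371·26 + 0.1413·25 + 0.1029·43 + 0.0957·92 + 0.0655·78 = 97.9978
  x_2 = 0.1010·35 + 0.0598·55 + 1.1234·84 + 0.0927·26 + 0.0823·25 + 0.0444·43 + 0.1050·92 + 0.0596·78 = 121.8779
  x_3 = 0.0509·35 + 0.1468·55 + 0.1466·84 + 1.1476·26 + 0.1158·25 + 0.0661·43 + 0.1244·92 + 0.0771·78 = 75.2124
  x_4 = 0.1242·35 + 0.0803·55 + 0.1222·84 + 0.1354·26 + 1.0824·25 + 0.1002·43 + 0.0859·92 + 0.0748·78 = 67.6602
  x_5 = 0.0455·35 + 0.1248·55 + 0.0898·84 + 0.1313·26 + 0.1203·25 + 1.0837·43 + 0.1392·92 + 0.0527·78 = 85.9402
  x_6 = 0.0634·35 + 0.1158·55 + 0.0810·84 + 0.0540·26 + 0.1147·25 + 0.0594·43 + 1.1127·92 + 0.0807·78 = 130.8891
  x_7 = 0.0562·35 + 0.0976·55 + 0.0689·84 + 0.1249·26 + 0.1444·25 + 0.0646·43 + 0.1331·92 + 1.1406·78 = 123.9693

L[3,1] = 0.1468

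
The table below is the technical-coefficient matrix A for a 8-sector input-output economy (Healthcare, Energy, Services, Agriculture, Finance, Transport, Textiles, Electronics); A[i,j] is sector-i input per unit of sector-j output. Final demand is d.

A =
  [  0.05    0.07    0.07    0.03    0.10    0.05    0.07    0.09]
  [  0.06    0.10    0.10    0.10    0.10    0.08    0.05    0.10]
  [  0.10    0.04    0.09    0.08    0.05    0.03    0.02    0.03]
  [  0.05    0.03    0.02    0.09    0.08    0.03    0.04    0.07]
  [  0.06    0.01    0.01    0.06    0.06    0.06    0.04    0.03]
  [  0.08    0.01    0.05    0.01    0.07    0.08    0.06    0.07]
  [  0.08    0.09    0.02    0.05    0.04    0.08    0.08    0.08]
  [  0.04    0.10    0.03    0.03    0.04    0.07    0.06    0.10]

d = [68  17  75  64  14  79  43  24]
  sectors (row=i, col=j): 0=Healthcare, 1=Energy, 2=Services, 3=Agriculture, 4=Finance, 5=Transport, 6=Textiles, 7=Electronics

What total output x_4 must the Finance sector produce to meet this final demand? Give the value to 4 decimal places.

Form M = I − A:
  [  0.95   -0.07   -0.07   -0.03   -0.10   -0.05   -0.07   -0.09]
  [ -0.06    0.90   -0.10   -0.10   -0.10   -0.08   -0.05   -0.10]
  [ -0.10   -0.04    0.91   -0.08   -0.05   -0.03   -0.02   -0.03]
  [ -0.05   -0.03   -0.02    0.91   -0.08   -0.03   -0.04   -0.07]
  [ -0.06   -0.01   -0.01   -0.06    0.94   -0.06   -0.04   -0.03]
  [ -0.08   -0.01   -0.05   -0.01   -0.07    0.92   -0.06   -0.07]
  [ -0.08   -0.09   -0.02   -0.05   -0.04   -0.08    0.92   -0.08]
  [ -0.04   -0.10   -0.03   -0.03   -0.04   -0.07   -0.06    0.90]
Leontief inverse L = M⁻¹:
  [  1.1147    0.1281    0.1177    0.0855    0.1662    0.1122    0.1231    0.1615]
  [  0.1436    1.1723    0.1634    0.1749    0.1885    0.1579    0.1168    0.1926]
  [  0.1534    0.0845    1.1324    0.1282    0.1085    0.0759    0.0618    0.0875]
  [  0.0962    0.0717    0.0516    1.1325    0.1313    0.0751    0.0803    0.1248]
  [  0.0981    0.0411    0.0355    0.0910    1.1017    0.0969    0.0734    0.0734]
  [  0.1322    0.0542    0.0871    0.0484    0.1226    1.1300    0.1043    0.1272]
  [  0.1438    0.1517    0.0694    0.1040    0.1098    0.1447    1.1367    0.1576]
  [  0.0980    0.1573    0.0758    0.0800    0.1021    0.1294    0.1103    1.1704]
Total output x = L · d:
  x_0 = 1.1147·68 + 0.1281·17 + 0.1177·75 + 0.0855·64 + 0.1662·14 + 0.1122·79 + 0.1231·43 + 0.1615·24 = 112.6391
  x_1 = 0.1436·68 + 1.1723·17 + 0.1634·75 + 0.1749·64 + 0.1885·14 + 0.1579·79 + 0.1168·43 + 0.1926·24 = 77.8953
  x_2 = 0.1534·68 + 0.0845·17 + 1.1324·75 + 0.1282·64 + 0.1085·14 + 0.0759·79 + 0.0618·43 + 0.0875·24 = 117.2717
  x_3 = 0.0962·68 + 0.0717·17 + 0.0516·75 + 1.1325·64 + 0.1313·14 + 0.0751·79 + 0.0803·43 + 0.1248·24 = 98.3331
  x_4 = 0.0981·68 + 0.0411·17 + 0.0355·75 + 0.0910·64 + 1.1017·14 + 0.0969·79 + 0.0734·43 + 0.0734·24 = 43.8583
  x_5 = 0.1322·68 + 0.0542·17 + 0.0871·75 + 0.0484·64 + 0.1226·14 + 1.1300·79 + 0.1043·43 + 0.1272·24 = 118.0675
  x_6 = 0.1438·68 + 0.1517·17 + 0.0694·75 + 0.1040·64 + 0.1098·14 + 0.1447·79 + 1.1367·43 + 0.1576·24 = 89.8418
  x_7 = 0.0980·68 + 0.1573·17 + 0.0758·75 + 0.0800·64 + 0.1021·14 + 0.1294·79 + 0.1103·43 + 1.1704·24 = 64.6365

43.8583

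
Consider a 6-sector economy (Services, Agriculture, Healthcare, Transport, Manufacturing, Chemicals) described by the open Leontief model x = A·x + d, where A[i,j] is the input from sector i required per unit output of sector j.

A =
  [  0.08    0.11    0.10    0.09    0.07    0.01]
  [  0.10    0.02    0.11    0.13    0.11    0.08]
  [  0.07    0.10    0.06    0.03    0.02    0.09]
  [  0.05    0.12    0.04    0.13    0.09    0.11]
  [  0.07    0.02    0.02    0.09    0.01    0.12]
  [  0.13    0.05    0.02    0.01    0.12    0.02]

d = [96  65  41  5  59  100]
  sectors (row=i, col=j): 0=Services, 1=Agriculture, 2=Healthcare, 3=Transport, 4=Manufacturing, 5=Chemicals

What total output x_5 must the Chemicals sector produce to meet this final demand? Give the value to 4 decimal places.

141.4009

Form M = I − A:
  [  0.92   -0.11   -0.10   -0.09   -0.07   -0.01]
  [ -0.10    0.98   -0.11   -0.13   -0.11   -0.08]
  [ -0.07   -0.10    0.94   -0.03   -0.02   -0.09]
  [ -0.05   -0.12   -0.04    0.87   -0.09   -0.11]
  [ -0.07   -0.02   -0.02   -0.09    0.99   -0.12]
  [ -0.13   -0.05   -0.02   -0.01   -0.12    0.98]
Leontief inverse L = M⁻¹:
  [  1.1461    0.1706    0.1531    0.1633    0.1268    0.0735]
  [  0.1770    1.0935    0.1625    0.2071    0.1744    0.1506]
  [  0.1282    0.1451    1.1022    0.0818    0.0709    0.1322]
  [  0.1314    0.1856    0.0947    1.2131    0.1641    0.1814]
  [  0.1209    0.0650    0.0521    0.1353    1.0581    0.1561]
  [  0.1798    0.0912    0.0584    0.0628    0.1584    1.0615]
Total output x = L · d:
  x_0 = 1.1461·96 + 0.1706·65 + 0.1531·41 + 0.1633·5 + 0.1268·59 + 0.0735·100 = 143.0427
  x_1 = 0.1770·96 + 1.0935·65 + 0.1625·41 + 0.2071·5 + 0.1744·59 + 0.1506·100 = 121.1141
  x_2 = 0.1282·96 + 0.1451·65 + 1.1022·41 + 0.0818·5 + 0.0709·59 + 0.1322·100 = 84.7422
  x_3 = 0.1314·96 + 0.1856·65 + 0.0947·41 + 1.2131·5 + 0.1641·59 + 0.1814·100 = 62.4498
  x_4 = 0.1209·96 + 0.0650·65 + 0.0521·41 + 0.1353·5 + 1.0581·59 + 0.1561·100 = 96.6856
  x_5 = 0.1798·96 + 0.0912·65 + 0.0584·41 + 0.0628·5 + 0.1584·59 + 1.0615·100 = 141.4009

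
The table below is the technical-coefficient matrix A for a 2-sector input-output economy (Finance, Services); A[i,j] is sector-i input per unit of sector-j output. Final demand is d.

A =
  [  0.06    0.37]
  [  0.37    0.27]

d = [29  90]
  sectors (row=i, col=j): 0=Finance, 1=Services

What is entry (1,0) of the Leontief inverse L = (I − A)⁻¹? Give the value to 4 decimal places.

L[1,0] = 0.6736

Form M = I − A:
  [  0.94   -0.37]
  [ -0.37    0.73]
Leontief inverse L = M⁻¹:
  [  1.3290    0.6736]
  [  0.6736    1.7113]
Total output x = L · d:
  x_0 = 1.3290·29 + 0.6736·90 = 99.1626
  x_1 = 0.6736·29 + 1.7113·90 = 173.5482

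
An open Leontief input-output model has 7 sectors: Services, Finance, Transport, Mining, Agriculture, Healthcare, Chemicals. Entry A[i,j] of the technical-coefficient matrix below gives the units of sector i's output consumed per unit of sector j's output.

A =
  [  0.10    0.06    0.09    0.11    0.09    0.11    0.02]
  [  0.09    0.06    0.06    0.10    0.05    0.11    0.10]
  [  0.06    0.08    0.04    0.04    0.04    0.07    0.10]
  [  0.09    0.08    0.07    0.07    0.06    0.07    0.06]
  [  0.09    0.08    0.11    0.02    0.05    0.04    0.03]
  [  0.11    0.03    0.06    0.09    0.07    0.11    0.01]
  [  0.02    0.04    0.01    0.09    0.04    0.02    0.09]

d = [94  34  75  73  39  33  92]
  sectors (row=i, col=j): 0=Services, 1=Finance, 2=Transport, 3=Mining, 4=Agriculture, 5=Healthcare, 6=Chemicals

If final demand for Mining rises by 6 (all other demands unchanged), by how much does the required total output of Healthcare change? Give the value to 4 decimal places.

Form M = I − A:
  [  0.90   -0.06   -0.09   -0.11   -0.09   -0.11   -0.02]
  [ -0.09    0.94   -0.06   -0.10   -0.05   -0.11   -0.10]
  [ -0.06   -0.08    0.96   -0.04   -0.04   -0.07   -0.10]
  [ -0.09   -0.08   -0.07    0.93   -0.06   -0.07   -0.06]
  [ -0.09   -0.08   -0.11   -0.02    0.95   -0.04   -0.03]
  [ -0.11   -0.03   -0.06   -0.09   -0.07    0.89   -0.01]
  [ -0.02   -0.04   -0.01   -0.09   -0.04   -0.02    0.91]
Leontief inverse L = M⁻¹:
  [  1.1966    0.1301    0.1658    0.1931    0.1575    0.2011    0.0790]
  [  0.1780    1.1244    0.1273    0.1841    0.1141    0.1942    0.1595]
  [  0.1238    0.1273    1.0885    0.1041    0.0868    0.1320    0.1475]
  [  0.1691    0.1388    0.1316    1.1436    0.1167    0.1462    0.1143]
  [  0.1563    0.1307    0.1619    0.0809    1.0973    0.1057    0.0783]
  [  0.1923    0.0877    0.1247    0.1606    0.1281    1.1877    0.0554]
  [  0.0633    0.0751    0.0441    0.1337    0.0720    0.0596    1.1252]
Total output x = L · d:
  x_0 = 1.1966·94 + 0.1301·34 + 0.1658·75 + 0.1931·73 + 0.1575·39 + 0.2011·33 + 0.0790·92 = 163.4808
  x_1 = 0.1780·94 + 1.1244·34 + 0.1273·75 + 0.1841·73 + 0.1141·39 + 0.1942·33 + 0.1595·92 = 103.4743
  x_2 = 0.1238·94 + 0.1273·34 + 1.0885·75 + 0.1041·73 + 0.0868·39 + 0.1320·33 + 0.1475·92 = 126.5144
  x_3 = 0.1691·94 + 0.1388·34 + 0.1316·75 + 1.1436·73 + 0.1167·39 + 0.1462·33 + 0.1143·92 = 133.8486
  x_4 = 0.1563·94 + 0.1307·34 + 0.1619·75 + 0.0809·73 + 1.0973·39 + 0.1057·33 + 0.0783·92 = 90.6713
  x_5 = 0.1923·94 + 0.0877·34 + 0.1247·75 + 0.1606·73 + 0.1281·39 + 1.1877·33 + 0.0554·92 = 91.4269
  x_6 = 0.0633·94 + 0.0751·34 + 0.0441·75 + 0.1337·73 + 0.0720·39 + 0.0596·33 + 1.1252·92 = 129.8632
Δx_5 = L[5,3] · Δd_3 = 0.1606 · 6 = 0.9636

0.9636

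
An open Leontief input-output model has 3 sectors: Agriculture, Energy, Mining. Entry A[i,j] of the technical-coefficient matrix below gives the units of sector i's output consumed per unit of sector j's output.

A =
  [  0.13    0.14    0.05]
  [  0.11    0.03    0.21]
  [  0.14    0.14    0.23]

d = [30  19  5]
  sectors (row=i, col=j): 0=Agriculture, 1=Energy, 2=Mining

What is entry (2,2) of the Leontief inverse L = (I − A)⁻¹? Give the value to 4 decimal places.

Form M = I − A:
  [  0.87   -0.14   -0.05]
  [ -0.11    0.97   -0.21]
  [ -0.14   -0.14    0.77]
Leontief inverse L = M⁻¹:
  [  1.1945    0.1911    0.1297]
  [  0.1899    1.1036    0.3133]
  [  0.2517    0.2354    1.3792]
Total output x = L · d:
  x_0 = 1.1945·30 + 0.1911·19 + 0.1297·5 = 40.1133
  x_1 = 0.1899·30 + 1.1036·19 + 0.3133·5 = 28.2327
  x_2 = 0.2517·30 + 0.2354·19 + 1.3792·5 = 18.9200

L[2,2] = 1.3792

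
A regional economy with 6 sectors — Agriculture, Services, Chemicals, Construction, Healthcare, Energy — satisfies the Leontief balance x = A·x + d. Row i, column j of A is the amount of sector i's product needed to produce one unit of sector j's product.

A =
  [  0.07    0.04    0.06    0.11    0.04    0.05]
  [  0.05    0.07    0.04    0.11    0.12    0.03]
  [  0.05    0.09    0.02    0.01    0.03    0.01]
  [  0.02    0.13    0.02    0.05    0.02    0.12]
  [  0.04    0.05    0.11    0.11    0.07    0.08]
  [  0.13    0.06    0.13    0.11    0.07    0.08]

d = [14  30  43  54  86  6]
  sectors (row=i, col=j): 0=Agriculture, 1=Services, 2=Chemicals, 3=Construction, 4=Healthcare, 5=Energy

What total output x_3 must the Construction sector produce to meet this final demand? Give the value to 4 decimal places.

Form M = I − A:
  [  0.93   -0.04   -0.06   -0.11   -0.04   -0.05]
  [ -0.05    0.93   -0.04   -0.11   -0.12   -0.03]
  [ -0.05   -0.09    0.98   -0.01   -0.03   -0.01]
  [ -0.02   -0.13   -0.02    0.95   -0.02   -0.12]
  [ -0.04   -0.05   -0.11   -0.11    0.93   -0.08]
  [ -0.13   -0.06   -0.13   -0.11   -0.07    0.92]
Leontief inverse L = M⁻¹:
  [  1.1043    0.0885    0.0946    0.1580    0.0722    0.0908]
  [  0.0864    1.1243    0.0831    0.1688    0.1610    0.0783]
  [  0.0694    0.1143    1.0401    0.0419    0.0544    0.0290]
  [  0.0617    0.1771    0.0619    1.1067    0.0633    0.1597]
  [  0.0836    0.1100    0.1548    0.1676    1.1113    0.1283]
  [  0.1852    0.1315    0.1849    0.1843    0.1205    1.1378]
Total output x = L · d:
  x_0 = 1.1043·14 + 0.0885·30 + 0.0946·43 + 0.1580·54 + 0.0722·86 + 0.0908·6 = 37.4672
  x_1 = 0.0864·14 + 1.1243·30 + 0.0831·43 + 0.1688·54 + 0.1610·86 + 0.0783·6 = 61.9402
  x_2 = 0.0694·14 + 0.1143·30 + 1.0401·43 + 0.0419·54 + 0.0544·86 + 0.0290·6 = 56.2346
  x_3 = 0.0617·14 + 0.1771·30 + 0.0619·43 + 1.1067·54 + 0.0633·86 + 0.1597·6 = 75.0030
  x_4 = 0.0836·14 + 0.1100·30 + 0.1548·43 + 0.1676·54 + 1.1113·86 + 0.1283·6 = 116.5190
  x_5 = 0.1852·14 + 0.1315·30 + 0.1849·43 + 0.1843·54 + 0.1205·86 + 1.1378·6 = 41.6351

75.0030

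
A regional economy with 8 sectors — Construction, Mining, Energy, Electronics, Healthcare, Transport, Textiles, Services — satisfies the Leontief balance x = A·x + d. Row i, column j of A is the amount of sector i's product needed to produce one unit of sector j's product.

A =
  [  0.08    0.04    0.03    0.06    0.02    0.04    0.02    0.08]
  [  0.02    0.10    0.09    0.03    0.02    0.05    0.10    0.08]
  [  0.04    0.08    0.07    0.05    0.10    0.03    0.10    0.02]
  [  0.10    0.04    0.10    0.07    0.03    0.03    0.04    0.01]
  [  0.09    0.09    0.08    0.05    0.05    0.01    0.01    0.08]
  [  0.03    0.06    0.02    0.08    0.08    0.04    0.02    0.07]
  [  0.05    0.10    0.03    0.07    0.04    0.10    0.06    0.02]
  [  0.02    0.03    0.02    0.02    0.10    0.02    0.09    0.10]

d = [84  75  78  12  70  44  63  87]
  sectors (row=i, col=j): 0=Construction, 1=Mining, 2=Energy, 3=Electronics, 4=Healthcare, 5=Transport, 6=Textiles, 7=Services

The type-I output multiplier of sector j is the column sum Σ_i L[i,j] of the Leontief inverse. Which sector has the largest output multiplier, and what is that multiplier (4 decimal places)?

Form M = I − A:
  [  0.92   -0.04   -0.03   -0.06   -0.02   -0.04   -0.02   -0.08]
  [ -0.02    0.90   -0.09   -0.03   -0.02   -0.05   -0.10   -0.08]
  [ -0.04   -0.08    0.93   -0.05   -0.10   -0.03   -0.10   -0.02]
  [ -0.10   -0.04   -0.10    0.93   -0.03   -0.03   -0.04   -0.01]
  [ -0.09   -0.09   -0.08   -0.05    0.95   -0.01   -0.01   -0.08]
  [ -0.03   -0.06   -0.02   -0.08   -0.08    0.96   -0.02   -0.07]
  [ -0.05   -0.10   -0.03   -0.07   -0.04   -0.10    0.94   -0.02]
  [ -0.02   -0.03   -0.02   -0.02   -0.10   -0.02   -0.09    0.90]
Leontief inverse L = M⁻¹:
  [  1.1148    0.0795    0.0642    0.0933    0.0553    0.0645    0.0564    0.1198]
  [  0.0608    1.1644    0.1386    0.0751    0.0706    0.0898    0.1582    0.1296]
  [  0.0887    0.1462    1.1231    0.0973    0.1455    0.0681    0.1506    0.0685]
  [  0.1432    0.0901    0.1437    1.1112    0.0688    0.0601    0.0819    0.0489]
  [  0.1329    0.1444    0.1277    0.0898    1.0944    0.0403    0.0606    0.1303]
  [  0.0696    0.1070    0.0625    0.1162    0.1181    1.0655    0.0592    0.1131]
  [  0.0935    0.1587    0.0780    0.1162    0.0823    0.1357    1.1062    0.0679]
  [  0.0576    0.0801    0.0576    0.0556    0.1408    0.0490    0.1304    1.1445]
Total output x = L · d:
  x_0 = 1.1148·84 + 0.0795·75 + 0.0642·78 + 0.0933·12 + 0.0553·70 + 0.0645·44 + 0.0564·63 + 0.1198·87 = 126.4130
  x_1 = 0.0608·84 + 1.1644·75 + 0.1386·78 + 0.0751·12 + 0.0706·70 + 0.0898·44 + 0.1582·63 + 0.1296·87 = 134.2823
  x_2 = 0.0887·84 + 0.1462·75 + 1.1231·78 + 0.0973·12 + 0.1455·70 + 0.0681·44 + 0.1506·63 + 0.0685·87 = 135.8128
  x_3 = 0.1432·84 + 0.0901·75 + 0.1437·78 + 1.1112·12 + 0.0688·70 + 0.0601·44 + 0.0819·63 + 0.0489·87 = 60.2126
  x_4 = 0.1329·84 + 0.1444·75 + 0.1277·78 + 0.0898·12 + 1.0944·70 + 0.0403·44 + 0.0606·63 + 0.1303·87 = 126.5651
  x_5 = 0.0696·84 + 0.1070·75 + 0.0625·78 + 0.1162·12 + 0.1181·70 + 1.0655·44 + 0.0592·63 + 0.1131·87 = 88.8600
  x_6 = 0.0935·84 + 0.1587·75 + 0.0780·78 + 0.1162·12 + 0.0823·70 + 0.1357·44 + 1.1062·63 + 0.0679·87 = 114.5775
  x_7 = 0.0576·84 + 0.0801·75 + 0.0576·78 + 0.0556·12 + 0.1408·70 + 0.0490·44 + 0.1304·63 + 1.1445·87 = 135.8032
Output multipliers (column sums of L):
  Construction: 1.7612
  Mining: 1.9705
  Energy: 1.7954
  Electronics: 1.7547
  Healthcare: 1.7758
  Transport: 1.5730
  Textiles: 1.8035
  Services: 1.8225

Mining (1.9705)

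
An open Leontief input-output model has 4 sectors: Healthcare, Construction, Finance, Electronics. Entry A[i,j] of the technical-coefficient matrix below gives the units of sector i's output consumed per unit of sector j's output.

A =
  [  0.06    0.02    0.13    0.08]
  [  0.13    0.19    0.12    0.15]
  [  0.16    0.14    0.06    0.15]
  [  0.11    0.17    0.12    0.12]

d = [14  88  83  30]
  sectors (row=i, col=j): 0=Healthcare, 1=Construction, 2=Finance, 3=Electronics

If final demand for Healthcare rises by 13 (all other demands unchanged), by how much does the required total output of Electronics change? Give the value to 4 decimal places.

Form M = I − A:
  [  0.94   -0.02   -0.13   -0.08]
  [ -0.13    0.81   -0.12   -0.15]
  [ -0.16   -0.14    0.94   -0.15]
  [ -0.11   -0.17   -0.12    0.88]
Leontief inverse L = M⁻¹:
  [  1.1257    0.0914    0.1865    0.1497]
  [  0.2624    1.3454    0.2457    0.2951]
  [  0.2671    0.2650    1.1689    0.2687]
  [  0.2278    0.3075    0.2302    1.2487]
Total output x = L · d:
  x_0 = 1.1257·14 + 0.0914·88 + 0.1865·83 + 0.1497·30 = 43.7763
  x_1 = 0.2624·14 + 1.3454·88 + 0.2457·83 + 0.2951·30 = 151.3208
  x_2 = 0.2671·14 + 0.2650·88 + 1.1689·83 + 0.2687·30 = 132.1397
  x_3 = 0.2278·14 + 0.3075·88 + 0.2302·83 + 1.2487·30 = 86.8144
Δx_3 = L[3,0] · Δd_0 = 0.2278 · 13 = 2.9618

2.9618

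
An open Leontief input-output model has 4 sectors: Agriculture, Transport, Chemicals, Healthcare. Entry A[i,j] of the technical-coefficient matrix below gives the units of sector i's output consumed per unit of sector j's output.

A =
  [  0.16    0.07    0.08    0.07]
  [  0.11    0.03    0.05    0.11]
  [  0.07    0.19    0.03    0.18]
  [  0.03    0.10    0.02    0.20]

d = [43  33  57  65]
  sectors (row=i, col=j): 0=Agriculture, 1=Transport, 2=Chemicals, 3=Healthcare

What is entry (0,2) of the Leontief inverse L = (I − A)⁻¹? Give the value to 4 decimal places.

Form M = I − A:
  [  0.84   -0.07   -0.08   -0.07]
  [ -0.11    0.97   -0.05   -0.11]
  [ -0.07   -0.19    0.97   -0.18]
  [ -0.03   -0.10   -0.02    0.80]
Leontief inverse L = M⁻¹:
  [  1.2214    0.1251    0.1102    0.1489]
  [  0.1530    1.0743    0.0716    0.1772]
  [  0.1308    0.2464    1.0603    0.2839]
  [  0.0682    0.1451    0.0396    1.2848]
Total output x = L · d:
  x_0 = 1.2214·43 + 0.1251·33 + 0.1102·57 + 0.1489·65 = 72.6071
  x_1 = 0.1530·43 + 1.0743·33 + 0.0716·57 + 0.1772·65 = 57.6320
  x_2 = 0.1308·43 + 0.2464·33 + 1.0603·57 + 0.2839·65 = 92.6405
  x_3 = 0.0682·43 + 0.1451·33 + 0.0396·57 + 1.2848·65 = 93.4928

L[0,2] = 0.1102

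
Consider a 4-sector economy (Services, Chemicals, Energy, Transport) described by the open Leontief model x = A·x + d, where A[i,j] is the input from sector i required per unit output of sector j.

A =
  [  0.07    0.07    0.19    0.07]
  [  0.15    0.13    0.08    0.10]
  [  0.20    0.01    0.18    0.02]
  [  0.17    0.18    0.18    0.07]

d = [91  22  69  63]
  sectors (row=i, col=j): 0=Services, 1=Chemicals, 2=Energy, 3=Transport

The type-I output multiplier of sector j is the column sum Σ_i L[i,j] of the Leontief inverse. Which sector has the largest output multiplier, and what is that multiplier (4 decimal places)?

Form M = I − A:
  [  0.93   -0.07   -0.19   -0.07]
  [ -0.15    0.87   -0.08   -0.10]
  [ -0.20   -0.01    0.82   -0.02]
  [ -0.17   -0.18   -0.18    0.93]
Leontief inverse L = M⁻¹:
  [  1.1812    0.1211    0.3093    0.1086]
  [  0.2686    1.2054    0.2137    0.1544]
  [  0.2993    0.0507    1.3061    0.0561]
  [  0.3258    0.2653    0.3507    1.1359]
Total output x = L · d:
  x_0 = 1.1812·91 + 0.1211·22 + 0.3093·69 + 0.1086·63 = 138.3327
  x_1 = 0.2686·91 + 1.2054·22 + 0.2137·69 + 0.1544·63 = 75.4425
  x_2 = 0.2993·91 + 0.0507·22 + 1.3061·69 + 0.0561·63 = 122.0072
  x_3 = 0.3258·91 + 0.2653·22 + 0.3507·69 + 1.1359·63 = 131.2446
Output multipliers (column sums of L):
  Services: 2.0749
  Chemicals: 1.6425
  Energy: 2.1799
  Transport: 1.4549

Energy (2.1799)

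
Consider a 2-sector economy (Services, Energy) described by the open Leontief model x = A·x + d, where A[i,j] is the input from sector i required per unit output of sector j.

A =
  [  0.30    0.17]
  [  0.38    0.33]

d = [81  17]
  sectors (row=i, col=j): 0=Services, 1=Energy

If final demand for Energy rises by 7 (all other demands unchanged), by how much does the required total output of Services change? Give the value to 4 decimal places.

2.9426

Form M = I − A:
  [  0.70   -0.17]
  [ -0.38    0.67]
Leontief inverse L = M⁻¹:
  [  1.6568    0.4204]
  [  0.9397    1.7310]
Total output x = L · d:
  x_0 = 1.6568·81 + 0.4204·17 = 141.3452
  x_1 = 0.9397·81 + 1.7310·17 = 105.5391
Δx_0 = L[0,1] · Δd_1 = 0.4204 · 7 = 2.9426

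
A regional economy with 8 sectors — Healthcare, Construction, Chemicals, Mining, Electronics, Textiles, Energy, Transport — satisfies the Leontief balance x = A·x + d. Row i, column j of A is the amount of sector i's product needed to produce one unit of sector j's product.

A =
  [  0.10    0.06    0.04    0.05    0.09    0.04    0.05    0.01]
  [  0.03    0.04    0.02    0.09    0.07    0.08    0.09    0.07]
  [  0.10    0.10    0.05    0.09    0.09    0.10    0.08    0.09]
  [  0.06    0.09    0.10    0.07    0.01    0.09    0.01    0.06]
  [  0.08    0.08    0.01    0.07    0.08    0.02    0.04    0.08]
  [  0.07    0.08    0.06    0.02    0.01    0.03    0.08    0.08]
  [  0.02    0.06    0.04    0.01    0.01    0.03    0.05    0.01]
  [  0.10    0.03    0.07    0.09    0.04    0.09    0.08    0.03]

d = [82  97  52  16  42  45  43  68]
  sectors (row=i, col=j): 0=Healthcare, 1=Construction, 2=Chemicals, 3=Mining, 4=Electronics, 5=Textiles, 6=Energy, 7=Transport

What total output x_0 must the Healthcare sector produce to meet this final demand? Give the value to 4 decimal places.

Form M = I − A:
  [  0.90   -0.06   -0.04   -0.05   -0.09   -0.04   -0.05   -0.01]
  [ -0.03    0.96   -0.02   -0.09   -0.07   -0.08   -0.09   -0.07]
  [ -0.10   -0.10    0.95   -0.09   -0.09   -0.10   -0.08   -0.09]
  [ -0.06   -0.09   -0.10    0.93   -0.01   -0.09   -0.01   -0.06]
  [ -0.08   -0.08   -0.01   -0.07    0.92   -0.02   -0.04   -0.08]
  [ -0.07   -0.08   -0.06   -0.02   -0.01    0.97   -0.08   -0.08]
  [ -0.02   -0.06   -0.04   -0.01   -0.01   -0.03    0.95   -0.01]
  [ -0.10   -0.03   -0.07   -0.09   -0.04   -0.09   -0.08    0.97]
Leontief inverse L = M⁻¹:
  [  1.1566    0.1155    0.0762    0.0988    0.1347    0.0849    0.0965    0.0526]
  [  0.0894    1.0998    0.0658    0.1414    0.1084    0.1317    0.1414    0.1164]
  [  0.1896    0.1859    1.1133    0.1683    0.1539    0.1762    0.1577    0.1579]
  [  0.1286    0.1553    0.1494    1.1312    0.0587    0.1525    0.0709    0.1145]
  [  0.1396    0.1348    0.0510    0.1245    1.1243    0.0710    0.0894    0.1231]
  [  0.1244    0.1305    0.0982    0.0687    0.0508    1.0794    0.1309    0.1186]
  [  0.0465    0.0879    0.0591    0.0350    0.0311    0.0555    1.0775    0.0327]
  [  0.1687    0.0987    0.1202    0.1461    0.0874    0.1474    0.1370    1.0807]
Total output x = L · d:
  x_0 = 1.1566·82 + 0.1155·97 + 0.0762·52 + 0.0988·16 + 0.1347·42 + 0.0849·45 + 0.0965·43 + 0.0526·68 = 128.7879
  x_1 = 0.0894·82 + 1.0998·97 + 0.0658·52 + 0.1414·16 + 0.1084·42 + 0.1317·45 + 0.1414·43 + 0.1164·68 = 144.1707
  x_2 = 0.1896·82 + 0.1859·97 + 1.1133·52 + 0.1683·16 + 0.1539·42 + 0.1762·45 + 0.1577·43 + 0.1579·68 = 126.0737
  x_3 = 0.1286·82 + 0.1553·97 + 0.1494·52 + 1.1312·16 + 0.0587·42 + 0.1525·45 + 0.0709·43 + 0.1145·68 = 71.6390
  x_4 = 0.1396·82 + 0.1348·97 + 0.0510·52 + 0.1245·16 + 1.1243·42 + 0.0710·45 + 0.0894·43 + 0.1231·68 = 91.7929
  x_5 = 0.1244·82 + 0.1305·97 + 0.0982·52 + 0.0687·16 + 0.0508·42 + 1.0794·45 + 0.1309·43 + 0.1186·68 = 93.4696
  x_6 = 0.0465·82 + 0.0879·97 + 0.0591·52 + 0.0350·16 + 0.0311·42 + 0.0555·45 + 1.0775·43 + 0.0327·68 = 68.3412
  x_7 = 0.1687·82 + 0.0987·97 + 0.1202·52 + 0.1461·16 + 0.0874·42 + 0.1474·45 + 0.1370·43 + 1.0807·68 = 121.6782

128.7879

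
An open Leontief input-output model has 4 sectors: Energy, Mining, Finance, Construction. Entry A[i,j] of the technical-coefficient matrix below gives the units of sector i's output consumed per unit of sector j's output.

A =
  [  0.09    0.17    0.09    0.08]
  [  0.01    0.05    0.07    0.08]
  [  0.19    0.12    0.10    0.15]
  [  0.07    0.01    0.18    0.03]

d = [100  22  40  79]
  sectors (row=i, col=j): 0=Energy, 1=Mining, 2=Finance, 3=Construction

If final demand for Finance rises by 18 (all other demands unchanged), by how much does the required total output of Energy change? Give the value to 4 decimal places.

2.8751

Form M = I − A:
  [  0.91   -0.17   -0.09   -0.08]
  [ -0.01    0.95   -0.07   -0.08]
  [ -0.19   -0.12    0.90   -0.15]
  [ -0.07   -0.01   -0.18    0.97]
Leontief inverse L = M⁻¹:
  [  1.1453    0.2266    0.1597    0.1378]
  [  0.0431    1.0754    0.1098    0.1092]
  [  0.2697    0.2020    1.1987    0.2243]
  [  0.1332    0.0649    0.2351    1.0836]
Total output x = L · d:
  x_0 = 1.1453·100 + 0.2266·22 + 0.1597·40 + 0.1378·79 = 136.7984
  x_1 = 0.0431·100 + 1.0754·22 + 0.1098·40 + 0.1092·79 = 40.9937
  x_2 = 0.2697·100 + 0.2020·22 + 1.1987·40 + 0.2243·79 = 97.0821
  x_3 = 0.1332·100 + 0.0649·22 + 0.2351·40 + 1.0836·79 = 109.7532
Δx_0 = L[0,2] · Δd_2 = 0.1597 · 18 = 2.8751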